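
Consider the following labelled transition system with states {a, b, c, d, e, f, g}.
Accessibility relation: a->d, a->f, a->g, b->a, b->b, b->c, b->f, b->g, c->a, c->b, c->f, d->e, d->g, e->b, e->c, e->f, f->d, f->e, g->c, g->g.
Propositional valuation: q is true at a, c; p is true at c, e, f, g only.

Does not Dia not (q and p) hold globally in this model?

Let φ = not Dia not (q and p). Evaluate φ at each world:
  a (successors {d, f, g}): φ is false.
  b (successors {a, b, c, f, g}): φ is false.
  c (successors {a, b, f}): φ is false.
  d (successors {e, g}): φ is false.
  e (successors {b, c, f}): φ is false.
  f (successors {d, e}): φ is false.
  g (successors {c, g}): φ is false.
Detail at a (counterexample):
  At a: Dia not (q and p) is true, so not Dia not (q and p) is false.
    At a: Dia not (q and p) requires not (q and p) at some successor in {d, f, g}.
      not (q and p) holds at d, so Dia not (q and p) is true at a.

No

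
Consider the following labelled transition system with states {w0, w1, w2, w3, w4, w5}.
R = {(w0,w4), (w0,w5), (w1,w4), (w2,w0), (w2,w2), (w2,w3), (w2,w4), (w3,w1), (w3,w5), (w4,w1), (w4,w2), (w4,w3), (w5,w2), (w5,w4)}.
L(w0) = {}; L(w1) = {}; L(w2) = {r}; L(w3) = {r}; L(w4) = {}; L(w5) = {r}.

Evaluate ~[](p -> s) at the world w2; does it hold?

Recall that []ψ holds at a world iff ψ holds at every accessible world, and <>ψ holds iff ψ holds at some accessible world.
At w2: [](p -> s) is true, so ~[](p -> s) is false.
  At w2: [](p -> s) requires p -> s at every successor {w0, w2, w3, w4}.
    At w0: p -> s is true.
    At w2: p -> s is true.
    At w3: p -> s is true.
    At w4: p -> s is true.
  So [](p -> s) is true at w2.

No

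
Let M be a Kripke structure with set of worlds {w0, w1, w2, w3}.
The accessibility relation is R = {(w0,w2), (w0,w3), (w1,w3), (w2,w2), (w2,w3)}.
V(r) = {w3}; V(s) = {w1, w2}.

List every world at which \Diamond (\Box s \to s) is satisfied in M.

w0, w2

Let φ = \Diamond (\Box s \to s). Evaluate φ at each world:
  w0 (successors {w2, w3}): φ is true.
  w1 (successors {w3}): φ is false.
  w2 (successors {w2, w3}): φ is true.
  w3 (successors ∅): φ is false.
For instance, at w1:
  At w1: \Diamond (\Box s \to s) requires \Box s \to s at some successor in {w3}.
    At w3: \Box s \to s is false.
  So \Diamond (\Box s \to s) is false at w1.
Satisfying worlds: {w0, w2}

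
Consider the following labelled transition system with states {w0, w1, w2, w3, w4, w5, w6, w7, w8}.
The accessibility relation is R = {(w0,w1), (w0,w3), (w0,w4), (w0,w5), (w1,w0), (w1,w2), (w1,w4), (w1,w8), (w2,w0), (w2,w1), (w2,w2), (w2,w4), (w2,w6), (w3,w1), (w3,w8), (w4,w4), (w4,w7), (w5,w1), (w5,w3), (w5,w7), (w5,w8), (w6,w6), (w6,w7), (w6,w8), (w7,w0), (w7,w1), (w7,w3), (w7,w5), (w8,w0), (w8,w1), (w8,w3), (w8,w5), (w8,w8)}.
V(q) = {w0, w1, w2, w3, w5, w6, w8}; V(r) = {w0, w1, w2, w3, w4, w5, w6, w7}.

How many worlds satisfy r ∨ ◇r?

9

Recall that ◇ψ holds at a world iff ψ holds at some accessible world.
Let φ = r ∨ ◇r. Evaluate φ at each world:
  w0 (successors {w1, w3, w4, w5}): φ is true.
  w1 (successors {w0, w2, w4, w8}): φ is true.
  w2 (successors {w0, w1, w2, w4, w6}): φ is true.
  w3 (successors {w1, w8}): φ is true.
  w4 (successors {w4, w7}): φ is true.
  w5 (successors {w1, w3, w7, w8}): φ is true.
  w6 (successors {w6, w7, w8}): φ is true.
  w7 (successors {w0, w1, w3, w5}): φ is true.
  w8 (successors {w0, w1, w3, w5, w8}): φ is true.
For instance, at w2:
  At w2: r is true, ◇r is true, so r ∨ ◇r is true.
    At w2: ◇r requires r at some successor in {w0, w1, w2, w4, w6}.
      r holds at w0, so ◇r is true at w2.
Satisfying worlds: {w0, w1, w2, w3, w4, w5, w6, w7, w8}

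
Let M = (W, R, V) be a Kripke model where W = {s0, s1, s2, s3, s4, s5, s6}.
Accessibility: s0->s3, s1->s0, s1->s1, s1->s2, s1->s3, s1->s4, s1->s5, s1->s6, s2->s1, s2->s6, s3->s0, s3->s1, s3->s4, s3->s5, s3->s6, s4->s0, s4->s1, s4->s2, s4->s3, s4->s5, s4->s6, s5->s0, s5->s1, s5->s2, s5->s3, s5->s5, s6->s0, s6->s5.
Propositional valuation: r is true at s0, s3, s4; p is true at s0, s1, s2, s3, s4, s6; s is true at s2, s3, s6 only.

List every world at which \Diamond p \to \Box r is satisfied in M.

s0

Let φ = \Diamond p \to \Box r. Evaluate φ at each world:
  s0 (successors {s3}): φ is true.
  s1 (successors {s0, s1, s2, s3, s4, s5, s6}): φ is false.
  s2 (successors {s1, s6}): φ is false.
  s3 (successors {s0, s1, s4, s5, s6}): φ is false.
  s4 (successors {s0, s1, s2, s3, s5, s6}): φ is false.
  s5 (successors {s0, s1, s2, s3, s5}): φ is false.
  s6 (successors {s0, s5}): φ is false.
For instance, at s0:
  At s0: \Diamond p is true, \Box r is true, so \Diamond p \to \Box r is true.
    At s0: \Diamond p requires p at some successor in {s3}.
      p holds at s3, so \Diamond p is true at s0.
    At s0: \Box r requires r at every successor {s3}.
      At s3: r is true.
    So \Box r is true at s0.
Satisfying worlds: {s0}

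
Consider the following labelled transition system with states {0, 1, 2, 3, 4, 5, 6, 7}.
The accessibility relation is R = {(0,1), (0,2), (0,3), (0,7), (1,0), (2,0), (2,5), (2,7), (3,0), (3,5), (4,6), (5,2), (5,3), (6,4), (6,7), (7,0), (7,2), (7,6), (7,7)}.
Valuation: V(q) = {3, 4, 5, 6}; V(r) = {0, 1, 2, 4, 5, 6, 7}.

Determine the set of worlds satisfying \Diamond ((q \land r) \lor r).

0, 1, 2, 3, 4, 5, 6, 7

Recall that \Diamond ψ holds at a world iff ψ holds at some accessible world.
Let φ = \Diamond ((q \land r) \lor r). Evaluate φ at each world:
  0 (successors {1, 2, 3, 7}): φ is true.
  1 (successors {0}): φ is true.
  2 (successors {0, 5, 7}): φ is true.
  3 (successors {0, 5}): φ is true.
  4 (successors {6}): φ is true.
  5 (successors {2, 3}): φ is true.
  6 (successors {4, 7}): φ is true.
  7 (successors {0, 2, 6, 7}): φ is true.
For instance, at 7:
  At 7: \Diamond ((q \land r) \lor r) requires (q \land r) \lor r at some successor in {0, 2, 6, 7}.
    (q \land r) \lor r holds at 0, so \Diamond ((q \land r) \lor r) is true at 7.
Satisfying worlds: {0, 1, 2, 3, 4, 5, 6, 7}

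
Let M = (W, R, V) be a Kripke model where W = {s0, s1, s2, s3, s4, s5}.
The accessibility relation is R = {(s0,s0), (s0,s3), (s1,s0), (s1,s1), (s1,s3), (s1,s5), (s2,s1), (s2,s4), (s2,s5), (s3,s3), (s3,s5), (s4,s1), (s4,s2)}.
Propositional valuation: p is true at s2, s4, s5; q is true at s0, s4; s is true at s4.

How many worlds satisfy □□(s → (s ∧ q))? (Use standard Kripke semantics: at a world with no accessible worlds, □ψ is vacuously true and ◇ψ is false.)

6

Let φ = □□(s → (s ∧ q)). Evaluate φ at each world:
  s0 (successors {s0, s3}): φ is true.
  s1 (successors {s0, s1, s3, s5}): φ is true.
  s2 (successors {s1, s4, s5}): φ is true.
  s3 (successors {s3, s5}): φ is true.
  s4 (successors {s1, s2}): φ is true.
  s5 (successors ∅): φ is true.
For instance, at s1:
  At s1: □□(s → (s ∧ q)) requires □(s → (s ∧ q)) at every successor {s0, s1, s3, s5}.
    At s0: □(s → (s ∧ q)) is true.
    At s1: □(s → (s ∧ q)) is true.
    At s3: □(s → (s ∧ q)) is true.
    At s5: □(s → (s ∧ q)) is true.
  So □□(s → (s ∧ q)) is true at s1.
Satisfying worlds: {s0, s1, s2, s3, s4, s5}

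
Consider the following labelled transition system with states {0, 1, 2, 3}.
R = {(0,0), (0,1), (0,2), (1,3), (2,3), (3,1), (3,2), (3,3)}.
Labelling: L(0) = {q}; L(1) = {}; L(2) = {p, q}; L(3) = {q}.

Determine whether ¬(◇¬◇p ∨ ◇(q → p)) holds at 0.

At 0: ◇¬◇p ∨ ◇(q → p) is true, so ¬(◇¬◇p ∨ ◇(q → p)) is false.
  At 0: ◇¬◇p is true, ◇(q → p) is true, so ◇¬◇p ∨ ◇(q → p) is true.
    At 0: ◇¬◇p requires ¬◇p at some successor in {0, 1, 2}.
      ¬◇p holds at 1, so ◇¬◇p is true at 0.
    At 0: ◇(q → p) requires q → p at some successor in {0, 1, 2}.
      q → p holds at 1, so ◇(q → p) is true at 0.

No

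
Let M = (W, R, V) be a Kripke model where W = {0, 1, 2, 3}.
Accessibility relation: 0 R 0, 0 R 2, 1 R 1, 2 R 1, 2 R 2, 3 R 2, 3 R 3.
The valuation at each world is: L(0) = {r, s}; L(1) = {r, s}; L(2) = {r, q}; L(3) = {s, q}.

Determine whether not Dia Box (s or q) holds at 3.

No

At 3: Dia Box (s or q) is true, so not Dia Box (s or q) is false.
  At 3: Dia Box (s or q) requires Box (s or q) at some successor in {2, 3}.
    Box (s or q) holds at 2, so Dia Box (s or q) is true at 3.
      At 2: Box (s or q) requires s or q at every successor {1, 2}.
        At 1: s or q is true.
        At 2: s or q is true.
      So Box (s or q) is true at 2.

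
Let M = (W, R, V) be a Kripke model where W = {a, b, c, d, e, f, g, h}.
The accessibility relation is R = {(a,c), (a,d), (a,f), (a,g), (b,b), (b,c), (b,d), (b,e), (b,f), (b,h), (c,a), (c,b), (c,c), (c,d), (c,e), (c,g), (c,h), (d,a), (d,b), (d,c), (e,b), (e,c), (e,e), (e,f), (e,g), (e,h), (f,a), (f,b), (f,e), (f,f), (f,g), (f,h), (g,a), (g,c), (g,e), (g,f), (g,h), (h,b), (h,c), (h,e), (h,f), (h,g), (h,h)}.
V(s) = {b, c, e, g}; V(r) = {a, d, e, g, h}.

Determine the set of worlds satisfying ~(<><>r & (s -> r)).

b, c

Let φ = ~(<><>r & (s -> r)). Evaluate φ at each world:
  a (successors {c, d, f, g}): φ is false.
  b (successors {b, c, d, e, f, h}): φ is true.
  c (successors {a, b, c, d, e, g, h}): φ is true.
  d (successors {a, b, c}): φ is false.
  e (successors {b, c, e, f, g, h}): φ is false.
  f (successors {a, b, e, f, g, h}): φ is false.
  g (successors {a, c, e, f, h}): φ is false.
  h (successors {b, c, e, f, g, h}): φ is false.
For instance, at f:
  At f: <><>r & (s -> r) is true, so ~(<><>r & (s -> r)) is false.
    At f: <><>r is true, s -> r is true, so <><>r & (s -> r) is true.
      At f: <><>r requires <>r at some successor in {a, b, e, f, g, h}.
        <>r holds at a, so <><>r is true at f.
Satisfying worlds: {b, c}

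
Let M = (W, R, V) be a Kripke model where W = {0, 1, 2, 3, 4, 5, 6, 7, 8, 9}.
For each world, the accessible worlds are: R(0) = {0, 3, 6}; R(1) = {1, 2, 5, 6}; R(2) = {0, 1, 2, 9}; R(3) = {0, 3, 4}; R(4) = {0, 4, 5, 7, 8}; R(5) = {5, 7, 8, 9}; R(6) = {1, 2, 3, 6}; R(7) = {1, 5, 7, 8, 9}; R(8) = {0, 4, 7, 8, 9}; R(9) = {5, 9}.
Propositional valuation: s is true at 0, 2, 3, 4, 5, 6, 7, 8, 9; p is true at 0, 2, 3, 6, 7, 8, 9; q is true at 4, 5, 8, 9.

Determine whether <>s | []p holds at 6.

Yes

At 6: <>s is true, []p is false, so <>s | []p is true.
  At 6: <>s requires s at some successor in {1, 2, 3, 6}.
    s holds at 2, so <>s is true at 6.
  At 6: []p requires p at every successor {1, 2, 3, 6}.
    p fails at 1, so []p is false at 6.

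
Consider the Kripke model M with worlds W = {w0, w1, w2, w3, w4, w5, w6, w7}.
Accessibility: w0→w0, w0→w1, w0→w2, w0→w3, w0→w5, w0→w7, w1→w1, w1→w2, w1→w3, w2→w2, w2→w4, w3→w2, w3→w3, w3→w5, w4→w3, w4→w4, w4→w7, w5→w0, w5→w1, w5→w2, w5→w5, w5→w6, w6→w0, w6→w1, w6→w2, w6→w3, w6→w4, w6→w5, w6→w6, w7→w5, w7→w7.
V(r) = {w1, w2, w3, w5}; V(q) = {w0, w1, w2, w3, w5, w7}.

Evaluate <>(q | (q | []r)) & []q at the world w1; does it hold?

Yes

Recall that []ψ holds at a world iff ψ holds at every accessible world, and <>ψ holds iff ψ holds at some accessible world.
At w1: <>(q | (q | []r)) is true, []q is true, so <>(q | (q | []r)) & []q is true.
  At w1: <>(q | (q | []r)) requires q | (q | []r) at some successor in {w1, w2, w3}.
    q | (q | []r) holds at w1, so <>(q | (q | []r)) is true at w1.
      At w1: q is true, q | []r is true, so q | (q | []r) is true.
  At w1: []q requires q at every successor {w1, w2, w3}.
    At w1: q is true.
    At w2: q is true.
    At w3: q is true.
  So []q is true at w1.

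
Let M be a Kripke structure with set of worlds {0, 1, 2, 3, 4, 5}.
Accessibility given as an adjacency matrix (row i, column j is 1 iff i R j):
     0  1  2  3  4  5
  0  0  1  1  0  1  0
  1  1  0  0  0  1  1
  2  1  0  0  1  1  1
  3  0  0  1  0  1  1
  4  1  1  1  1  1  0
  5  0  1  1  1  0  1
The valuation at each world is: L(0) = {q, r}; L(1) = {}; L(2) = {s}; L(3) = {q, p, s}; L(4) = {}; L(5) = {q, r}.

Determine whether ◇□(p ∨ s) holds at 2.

No

At 2: ◇□(p ∨ s) requires □(p ∨ s) at some successor in {0, 3, 4, 5}.
  At 0: □(p ∨ s) is false.
  At 3: □(p ∨ s) is false.
  At 4: □(p ∨ s) is false.
  At 5: □(p ∨ s) is false.
So ◇□(p ∨ s) is false at 2.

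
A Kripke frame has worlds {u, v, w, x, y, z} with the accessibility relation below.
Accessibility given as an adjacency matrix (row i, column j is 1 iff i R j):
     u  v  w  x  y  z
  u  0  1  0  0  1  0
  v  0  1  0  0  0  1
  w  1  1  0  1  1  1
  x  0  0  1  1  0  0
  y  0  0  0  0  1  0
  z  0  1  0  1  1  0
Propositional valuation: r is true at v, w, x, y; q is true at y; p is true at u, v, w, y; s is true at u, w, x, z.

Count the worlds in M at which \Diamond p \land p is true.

Let φ = \Diamond p \land p. Evaluate φ at each world:
  u (successors {v, y}): φ is true.
  v (successors {v, z}): φ is true.
  w (successors {u, v, x, y, z}): φ is true.
  x (successors {w, x}): φ is false.
  y (successors {y}): φ is true.
  z (successors {v, x, y}): φ is false.
For instance, at u:
  At u: \Diamond p is true, p is true, so \Diamond p \land p is true.
    At u: \Diamond p requires p at some successor in {v, y}.
      p holds at v, so \Diamond p is true at u.
Satisfying worlds: {u, v, w, y}

4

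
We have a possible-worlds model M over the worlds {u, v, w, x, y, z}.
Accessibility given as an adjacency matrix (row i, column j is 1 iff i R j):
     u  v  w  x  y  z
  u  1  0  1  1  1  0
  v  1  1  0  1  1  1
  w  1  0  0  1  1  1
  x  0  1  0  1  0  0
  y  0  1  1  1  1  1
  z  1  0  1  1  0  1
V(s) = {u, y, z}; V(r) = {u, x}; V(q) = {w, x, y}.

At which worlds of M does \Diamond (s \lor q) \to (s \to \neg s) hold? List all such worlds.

Let φ = \Diamond (s \lor q) \to (s \to \neg s). Evaluate φ at each world:
  u (successors {u, w, x, y}): φ is false.
  v (successors {u, v, x, y, z}): φ is true.
  w (successors {u, x, y, z}): φ is true.
  x (successors {v, x}): φ is true.
  y (successors {v, w, x, y, z}): φ is false.
  z (successors {u, w, x, z}): φ is false.
For instance, at u:
  At u: \Diamond (s \lor q) is true, s \to \neg s is false, so \Diamond (s \lor q) \to (s \to \neg s) is false.
    At u: \Diamond (s \lor q) requires s \lor q at some successor in {u, w, x, y}.
      s \lor q holds at u, so \Diamond (s \lor q) is true at u.
Satisfying worlds: {v, w, x}

v, w, x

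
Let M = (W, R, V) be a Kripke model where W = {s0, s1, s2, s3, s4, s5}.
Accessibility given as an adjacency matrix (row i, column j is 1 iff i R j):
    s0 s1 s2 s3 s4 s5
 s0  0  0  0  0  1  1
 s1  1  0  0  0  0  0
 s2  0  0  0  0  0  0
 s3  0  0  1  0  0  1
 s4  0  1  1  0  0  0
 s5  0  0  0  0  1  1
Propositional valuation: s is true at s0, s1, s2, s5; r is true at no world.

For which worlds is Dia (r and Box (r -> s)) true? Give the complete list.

Recall that Box ψ holds at a world iff ψ holds at every accessible world, and Dia ψ holds iff ψ holds at some accessible world.
Let φ = Dia (r and Box (r -> s)). Evaluate φ at each world:
  s0 (successors {s4, s5}): φ is false.
  s1 (successors {s0}): φ is false.
  s2 (successors ∅): φ is false.
  s3 (successors {s2, s5}): φ is false.
  s4 (successors {s1, s2}): φ is false.
  s5 (successors {s4, s5}): φ is false.
For instance, at s3:
  At s3: Dia (r and Box (r -> s)) requires r and Box (r -> s) at some successor in {s2, s5}.
    At s2: r and Box (r -> s) is false.
    At s5: r and Box (r -> s) is false.
  So Dia (r and Box (r -> s)) is false at s3.
Satisfying worlds: none.

none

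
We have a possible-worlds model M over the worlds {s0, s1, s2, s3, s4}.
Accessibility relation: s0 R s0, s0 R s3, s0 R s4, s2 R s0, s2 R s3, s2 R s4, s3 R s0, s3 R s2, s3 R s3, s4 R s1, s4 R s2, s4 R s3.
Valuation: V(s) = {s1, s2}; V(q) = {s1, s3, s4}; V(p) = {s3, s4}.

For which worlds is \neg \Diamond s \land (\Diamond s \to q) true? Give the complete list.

s0, s1, s2

Let φ = \neg \Diamond s \land (\Diamond s \to q). Evaluate φ at each world:
  s0 (successors {s0, s3, s4}): φ is true.
  s1 (successors ∅): φ is true.
  s2 (successors {s0, s3, s4}): φ is true.
  s3 (successors {s0, s2, s3}): φ is false.
  s4 (successors {s1, s2, s3}): φ is false.
For instance, at s2:
  At s2: \neg \Diamond s is true, \Diamond s \to q is true, so \neg \Diamond s \land (\Diamond s \to q) is true.
    At s2: \Diamond s is false, so \neg \Diamond s is true.
      At s2: \Diamond s requires s at some successor in {s0, s3, s4}.
        At s0: s is false.
        At s3: s is false.
        At s4: s is false.
      So \Diamond s is false at s2.
    At s2: \Diamond s is false, q is false, so \Diamond s \to q is true.
      At s2: \Diamond s requires s at some successor in {s0, s3, s4}.
        At s0: s is false.
        At s3: s is false.
        At s4: s is false.
      So \Diamond s is false at s2.
Satisfying worlds: {s0, s1, s2}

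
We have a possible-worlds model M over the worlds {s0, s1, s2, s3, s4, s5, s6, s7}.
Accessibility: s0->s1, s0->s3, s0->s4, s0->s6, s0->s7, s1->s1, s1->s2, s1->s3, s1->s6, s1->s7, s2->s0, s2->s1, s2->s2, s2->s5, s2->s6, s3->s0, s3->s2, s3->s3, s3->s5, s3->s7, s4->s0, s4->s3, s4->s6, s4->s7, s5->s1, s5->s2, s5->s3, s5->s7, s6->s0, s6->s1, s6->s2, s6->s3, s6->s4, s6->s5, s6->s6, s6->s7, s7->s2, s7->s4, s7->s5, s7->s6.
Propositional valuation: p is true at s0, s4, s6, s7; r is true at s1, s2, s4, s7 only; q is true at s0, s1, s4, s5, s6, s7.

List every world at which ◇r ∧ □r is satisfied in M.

Let φ = ◇r ∧ □r. Evaluate φ at each world:
  s0 (successors {s1, s3, s4, s6, s7}): φ is false.
  s1 (successors {s1, s2, s3, s6, s7}): φ is false.
  s2 (successors {s0, s1, s2, s5, s6}): φ is false.
  s3 (successors {s0, s2, s3, s5, s7}): φ is false.
  s4 (successors {s0, s3, s6, s7}): φ is false.
  s5 (successors {s1, s2, s3, s7}): φ is false.
  s6 (successors {s0, s1, s2, s3, s4, s5, s6, s7}): φ is false.
  s7 (successors {s2, s4, s5, s6}): φ is false.
For instance, at s6:
  At s6: ◇r is true, □r is false, so ◇r ∧ □r is false.
    At s6: ◇r requires r at some successor in {s0, s1, s2, s3, s4, s5, s6, s7}.
      r holds at s1, so ◇r is true at s6.
    At s6: □r requires r at every successor {s0, s1, s2, s3, s4, s5, s6, s7}.
      r fails at s0, so □r is false at s6.
Satisfying worlds: none.

none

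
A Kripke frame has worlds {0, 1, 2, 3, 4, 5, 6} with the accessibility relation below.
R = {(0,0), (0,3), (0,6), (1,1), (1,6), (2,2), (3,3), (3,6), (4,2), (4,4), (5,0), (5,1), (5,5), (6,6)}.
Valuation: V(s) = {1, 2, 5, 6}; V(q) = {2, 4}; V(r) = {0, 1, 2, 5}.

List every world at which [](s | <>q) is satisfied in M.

1, 2, 4, 6

Let φ = [](s | <>q). Evaluate φ at each world:
  0 (successors {0, 3, 6}): φ is false.
  1 (successors {1, 6}): φ is true.
  2 (successors {2}): φ is true.
  3 (successors {3, 6}): φ is false.
  4 (successors {2, 4}): φ is true.
  5 (successors {0, 1, 5}): φ is false.
  6 (successors {6}): φ is true.
For instance, at 2:
  At 2: [](s | <>q) requires s | <>q at every successor {2}.
      At 2: s is true, <>q is true, so s | <>q is true.
  So [](s | <>q) is true at 2.
Satisfying worlds: {1, 2, 4, 6}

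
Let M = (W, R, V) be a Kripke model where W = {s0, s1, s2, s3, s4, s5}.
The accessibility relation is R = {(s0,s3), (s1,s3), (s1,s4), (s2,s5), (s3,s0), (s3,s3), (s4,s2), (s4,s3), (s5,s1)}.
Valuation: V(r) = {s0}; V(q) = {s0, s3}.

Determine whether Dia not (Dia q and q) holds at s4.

At s4: Dia not (Dia q and q) requires not (Dia q and q) at some successor in {s2, s3}.
  not (Dia q and q) holds at s2, so Dia not (Dia q and q) is true at s4.
    At s2: Dia q and q is false, so not (Dia q and q) is true.
      At s2: Dia q is false, q is false, so Dia q and q is false.

Yes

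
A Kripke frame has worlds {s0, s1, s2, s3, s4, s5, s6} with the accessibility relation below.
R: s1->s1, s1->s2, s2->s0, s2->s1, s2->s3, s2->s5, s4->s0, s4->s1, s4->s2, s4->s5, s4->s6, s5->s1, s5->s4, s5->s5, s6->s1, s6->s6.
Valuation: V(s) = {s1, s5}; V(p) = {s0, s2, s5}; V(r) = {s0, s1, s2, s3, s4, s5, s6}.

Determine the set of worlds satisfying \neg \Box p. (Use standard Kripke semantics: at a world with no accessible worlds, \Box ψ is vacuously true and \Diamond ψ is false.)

Let φ = \neg \Box p. Evaluate φ at each world:
  s0 (successors ∅): φ is false.
  s1 (successors {s1, s2}): φ is true.
  s2 (successors {s0, s1, s3, s5}): φ is true.
  s3 (successors ∅): φ is false.
  s4 (successors {s0, s1, s2, s5, s6}): φ is true.
  s5 (successors {s1, s4, s5}): φ is true.
  s6 (successors {s1, s6}): φ is true.
For instance, at s4:
  At s4: \Box p is false, so \neg \Box p is true.
    At s4: \Box p requires p at every successor {s0, s1, s2, s5, s6}.
      p fails at s1, so \Box p is false at s4.
Satisfying worlds: {s1, s2, s4, s5, s6}

s1, s2, s4, s5, s6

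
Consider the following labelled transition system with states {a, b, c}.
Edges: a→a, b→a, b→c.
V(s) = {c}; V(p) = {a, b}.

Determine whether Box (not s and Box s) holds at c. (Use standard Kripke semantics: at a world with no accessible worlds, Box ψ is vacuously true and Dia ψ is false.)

At c: no accessible worlds, so Box (not s and Box s) holds vacuously.

Yes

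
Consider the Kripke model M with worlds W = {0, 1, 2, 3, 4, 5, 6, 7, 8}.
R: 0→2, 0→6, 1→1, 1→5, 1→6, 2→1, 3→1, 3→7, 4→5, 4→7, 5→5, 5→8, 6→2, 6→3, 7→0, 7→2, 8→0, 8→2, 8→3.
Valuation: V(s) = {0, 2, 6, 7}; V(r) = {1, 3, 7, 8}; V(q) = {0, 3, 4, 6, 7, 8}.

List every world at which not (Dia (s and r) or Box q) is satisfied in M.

0, 1, 2, 5, 6, 7, 8

Let φ = not (Dia (s and r) or Box q). Evaluate φ at each world:
  0 (successors {2, 6}): φ is true.
  1 (successors {1, 5, 6}): φ is true.
  2 (successors {1}): φ is true.
  3 (successors {1, 7}): φ is false.
  4 (successors {5, 7}): φ is false.
  5 (successors {5, 8}): φ is true.
  6 (successors {2, 3}): φ is true.
  7 (successors {0, 2}): φ is true.
  8 (successors {0, 2, 3}): φ is true.
For instance, at 1:
  At 1: Dia (s and r) or Box q is false, so not (Dia (s and r) or Box q) is true.
    At 1: Dia (s and r) is false, Box q is false, so Dia (s and r) or Box q is false.
      At 1: Dia (s and r) requires s and r at some successor in {1, 5, 6}.
        At 1: s and r is false.
        At 5: s and r is false.
        At 6: s and r is false.
      So Dia (s and r) is false at 1.
      At 1: Box q requires q at every successor {1, 5, 6}.
        q fails at 1, so Box q is false at 1.
Satisfying worlds: {0, 1, 2, 5, 6, 7, 8}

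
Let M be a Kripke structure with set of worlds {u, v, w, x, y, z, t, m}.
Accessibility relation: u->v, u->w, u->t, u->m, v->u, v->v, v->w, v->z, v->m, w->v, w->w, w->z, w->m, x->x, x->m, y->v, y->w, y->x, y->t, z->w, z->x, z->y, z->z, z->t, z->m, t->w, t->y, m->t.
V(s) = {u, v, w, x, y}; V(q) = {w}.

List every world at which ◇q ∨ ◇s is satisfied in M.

u, v, w, x, y, z, t

Recall that ◇ψ holds at a world iff ψ holds at some accessible world.
Let φ = ◇q ∨ ◇s. Evaluate φ at each world:
  u (successors {v, w, t, m}): φ is true.
  v (successors {u, v, w, z, m}): φ is true.
  w (successors {v, w, z, m}): φ is true.
  x (successors {x, m}): φ is true.
  y (successors {v, w, x, t}): φ is true.
  z (successors {w, x, y, z, t, m}): φ is true.
  t (successors {w, y}): φ is true.
  m (successors {t}): φ is false.
For instance, at m:
  At m: ◇q is false, ◇s is false, so ◇q ∨ ◇s is false.
    At m: ◇q requires q at some successor in {t}.
      At t: q is false.
    So ◇q is false at m.
    At m: ◇s requires s at some successor in {t}.
      At t: s is false.
    So ◇s is false at m.
Satisfying worlds: {u, v, w, x, y, z, t}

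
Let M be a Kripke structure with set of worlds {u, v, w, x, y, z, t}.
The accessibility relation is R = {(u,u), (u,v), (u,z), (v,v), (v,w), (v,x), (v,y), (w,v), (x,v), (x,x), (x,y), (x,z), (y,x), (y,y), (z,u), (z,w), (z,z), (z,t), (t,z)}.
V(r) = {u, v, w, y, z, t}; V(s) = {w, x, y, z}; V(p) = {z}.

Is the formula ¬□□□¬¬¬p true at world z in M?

At z: □□□¬¬¬p is false, so ¬□□□¬¬¬p is true.
  At z: □□□¬¬¬p requires □□¬¬¬p at every successor {u, w, z, t}.
    □□¬¬¬p fails at u, so □□□¬¬¬p is false at z.
      At u: □□¬¬¬p requires □¬¬¬p at every successor {u, v, z}.
        □¬¬¬p fails at u, so □□¬¬¬p is false at u.

Yes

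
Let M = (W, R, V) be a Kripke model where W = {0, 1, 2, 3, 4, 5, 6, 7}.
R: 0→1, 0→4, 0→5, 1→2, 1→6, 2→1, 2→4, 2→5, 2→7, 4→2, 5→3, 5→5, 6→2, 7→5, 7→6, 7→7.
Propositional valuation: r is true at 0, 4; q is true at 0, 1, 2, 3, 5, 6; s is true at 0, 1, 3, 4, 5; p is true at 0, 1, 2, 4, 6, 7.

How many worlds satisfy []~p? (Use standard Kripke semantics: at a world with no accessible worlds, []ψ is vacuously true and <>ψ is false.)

Let φ = []~p. Evaluate φ at each world:
  0 (successors {1, 4, 5}): φ is false.
  1 (successors {2, 6}): φ is false.
  2 (successors {1, 4, 5, 7}): φ is false.
  3 (successors ∅): φ is true.
  4 (successors {2}): φ is false.
  5 (successors {3, 5}): φ is true.
  6 (successors {2}): φ is false.
  7 (successors {5, 6, 7}): φ is false.
For instance, at 2:
  At 2: []~p requires ~p at every successor {1, 4, 5, 7}.
    ~p fails at 1, so []~p is false at 2.
Satisfying worlds: {3, 5}

2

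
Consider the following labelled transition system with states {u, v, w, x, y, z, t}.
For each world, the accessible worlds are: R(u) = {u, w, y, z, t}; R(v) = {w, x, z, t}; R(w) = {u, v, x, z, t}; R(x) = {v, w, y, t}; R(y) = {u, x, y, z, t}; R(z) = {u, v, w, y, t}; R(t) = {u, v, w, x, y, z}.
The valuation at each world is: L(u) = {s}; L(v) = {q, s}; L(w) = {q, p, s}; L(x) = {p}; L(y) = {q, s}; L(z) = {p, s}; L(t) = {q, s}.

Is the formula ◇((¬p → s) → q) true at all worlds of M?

Yes

Let φ = ◇((¬p → s) → q). Evaluate φ at each world:
  u (successors {u, w, y, z, t}): φ is true.
  v (successors {w, x, z, t}): φ is true.
  w (successors {u, v, x, z, t}): φ is true.
  x (successors {v, w, y, t}): φ is true.
  y (successors {u, x, y, z, t}): φ is true.
  z (successors {u, v, w, y, t}): φ is true.
  t (successors {u, v, w, x, y, z}): φ is true.
For instance, at z:
  At z: ◇((¬p → s) → q) requires (¬p → s) → q at some successor in {u, v, w, y, t}.
    (¬p → s) → q holds at v, so ◇((¬p → s) → q) is true at z.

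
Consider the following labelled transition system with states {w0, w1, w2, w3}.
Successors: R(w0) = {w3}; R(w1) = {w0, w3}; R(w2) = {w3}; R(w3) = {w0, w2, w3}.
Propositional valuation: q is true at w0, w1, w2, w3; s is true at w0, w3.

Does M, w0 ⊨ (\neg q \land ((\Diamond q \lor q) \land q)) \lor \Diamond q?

Yes

Recall that \Diamond ψ holds at a world iff ψ holds at some accessible world.
At w0: \neg q \land ((\Diamond q \lor q) \land q) is false, \Diamond q is true, so (\neg q \land ((\Diamond q \lor q) \land q)) \lor \Diamond q is true.
  At w0: \neg q is false, (\Diamond q \lor q) \land q is true, so \neg q \land ((\Diamond q \lor q) \land q) is false.
    At w0: \Diamond q \lor q is true, q is true, so (\Diamond q \lor q) \land q is true.
      At w0: \Diamond q is true, q is true, so \Diamond q \lor q is true.
  At w0: \Diamond q requires q at some successor in {w3}.
    q holds at w3, so \Diamond q is true at w0.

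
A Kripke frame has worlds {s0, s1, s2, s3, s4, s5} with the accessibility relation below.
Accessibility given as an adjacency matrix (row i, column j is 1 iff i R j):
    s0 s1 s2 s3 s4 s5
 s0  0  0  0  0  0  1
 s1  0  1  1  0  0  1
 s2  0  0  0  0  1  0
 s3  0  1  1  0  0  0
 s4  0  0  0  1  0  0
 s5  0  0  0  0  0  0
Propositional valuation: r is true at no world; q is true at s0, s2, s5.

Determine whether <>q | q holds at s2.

Yes

At s2: <>q is false, q is true, so <>q | q is true.
  At s2: <>q requires q at some successor in {s4}.
    At s4: q is false.
  So <>q is false at s2.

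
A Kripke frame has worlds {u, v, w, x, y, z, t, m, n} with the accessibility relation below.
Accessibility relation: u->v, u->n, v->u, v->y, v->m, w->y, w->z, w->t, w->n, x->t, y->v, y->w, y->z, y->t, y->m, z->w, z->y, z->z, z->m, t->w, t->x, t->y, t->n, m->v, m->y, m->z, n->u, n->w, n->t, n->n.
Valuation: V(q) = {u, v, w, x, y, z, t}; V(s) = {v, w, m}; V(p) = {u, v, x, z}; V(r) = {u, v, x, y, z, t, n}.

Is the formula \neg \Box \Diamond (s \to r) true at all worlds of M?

Let φ = \neg \Box \Diamond (s \to r). Evaluate φ at each world:
  u (successors {v, n}): φ is false.
  v (successors {u, y, m}): φ is false.
  w (successors {y, z, t, n}): φ is false.
  x (successors {t}): φ is false.
  y (successors {v, w, z, t, m}): φ is false.
  z (successors {w, y, z, m}): φ is false.
  t (successors {w, x, y, n}): φ is false.
  m (successors {v, y, z}): φ is false.
  n (successors {u, w, t, n}): φ is false.
Detail at u (counterexample):
  At u: \Box \Diamond (s \to r) is true, so \neg \Box \Diamond (s \to r) is false.
    At u: \Box \Diamond (s \to r) requires \Diamond (s \to r) at every successor {v, n}.
      At v: \Diamond (s \to r) is true.
      At n: \Diamond (s \to r) is true.
    So \Box \Diamond (s \to r) is true at u.

No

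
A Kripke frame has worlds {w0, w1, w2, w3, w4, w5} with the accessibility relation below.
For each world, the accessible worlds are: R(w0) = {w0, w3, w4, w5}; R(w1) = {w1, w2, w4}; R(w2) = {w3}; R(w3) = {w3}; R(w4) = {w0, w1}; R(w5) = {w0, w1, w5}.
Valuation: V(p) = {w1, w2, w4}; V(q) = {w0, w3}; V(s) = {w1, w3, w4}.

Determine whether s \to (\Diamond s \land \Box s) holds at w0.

At w0: s is false, \Diamond s \land \Box s is false, so s \to (\Diamond s \land \Box s) is true.
  At w0: \Diamond s is true, \Box s is false, so \Diamond s \land \Box s is false.
    At w0: \Diamond s requires s at some successor in {w0, w3, w4, w5}.
      s holds at w3, so \Diamond s is true at w0.
    At w0: \Box s requires s at every successor {w0, w3, w4, w5}.
      s fails at w0, so \Box s is false at w0.

Yes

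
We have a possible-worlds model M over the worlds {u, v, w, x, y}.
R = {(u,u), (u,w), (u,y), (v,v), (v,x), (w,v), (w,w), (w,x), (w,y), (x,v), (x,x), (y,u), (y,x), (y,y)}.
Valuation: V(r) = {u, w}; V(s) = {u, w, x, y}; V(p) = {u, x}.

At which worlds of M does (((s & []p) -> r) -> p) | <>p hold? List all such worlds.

u, v, w, x, y

Recall that []ψ holds at a world iff ψ holds at every accessible world, and <>ψ holds iff ψ holds at some accessible world.
Let φ = (((s & []p) -> r) -> p) | <>p. Evaluate φ at each world:
  u (successors {u, w, y}): φ is true.
  v (successors {v, x}): φ is true.
  w (successors {v, w, x, y}): φ is true.
  x (successors {v, x}): φ is true.
  y (successors {u, x, y}): φ is true.
For instance, at x:
  At x: ((s & []p) -> r) -> p is true, <>p is true, so (((s & []p) -> r) -> p) | <>p is true.
    At x: (s & []p) -> r is true, p is true, so ((s & []p) -> r) -> p is true.
      At x: s & []p is false, r is false, so (s & []p) -> r is true.
    At x: <>p requires p at some successor in {v, x}.
      p holds at x, so <>p is true at x.
Satisfying worlds: {u, v, w, x, y}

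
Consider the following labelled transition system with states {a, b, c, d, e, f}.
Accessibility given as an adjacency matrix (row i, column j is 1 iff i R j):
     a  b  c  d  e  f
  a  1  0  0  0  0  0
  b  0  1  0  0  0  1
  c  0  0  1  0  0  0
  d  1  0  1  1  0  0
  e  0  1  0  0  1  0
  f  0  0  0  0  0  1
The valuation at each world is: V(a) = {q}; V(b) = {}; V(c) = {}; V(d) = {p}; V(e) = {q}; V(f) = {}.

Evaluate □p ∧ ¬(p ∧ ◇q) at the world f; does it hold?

At f: □p is false, ¬(p ∧ ◇q) is true, so □p ∧ ¬(p ∧ ◇q) is false.
  At f: □p requires p at every successor {f}.
    p fails at f, so □p is false at f.
  At f: p ∧ ◇q is false, so ¬(p ∧ ◇q) is true.
    At f: p is false, ◇q is false, so p ∧ ◇q is false.
      At f: ◇q requires q at some successor in {f}.
        At f: q is false.
      So ◇q is false at f.

No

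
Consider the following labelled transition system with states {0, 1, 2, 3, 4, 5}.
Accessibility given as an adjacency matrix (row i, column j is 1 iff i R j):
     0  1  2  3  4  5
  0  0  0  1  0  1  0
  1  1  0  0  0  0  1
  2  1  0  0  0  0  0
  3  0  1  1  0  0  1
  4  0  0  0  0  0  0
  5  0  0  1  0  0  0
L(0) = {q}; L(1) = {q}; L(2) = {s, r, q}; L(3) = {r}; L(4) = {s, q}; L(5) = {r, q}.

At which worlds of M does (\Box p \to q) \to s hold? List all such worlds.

2, 4

Let φ = (\Box p \to q) \to s. Evaluate φ at each world:
  0 (successors {2, 4}): φ is false.
  1 (successors {0, 5}): φ is false.
  2 (successors {0}): φ is true.
  3 (successors {1, 2, 5}): φ is false.
  4 (successors ∅): φ is true.
  5 (successors {2}): φ is false.
For instance, at 2:
  At 2: \Box p \to q is true, s is true, so (\Box p \to q) \to s is true.
    At 2: \Box p is false, q is true, so \Box p \to q is true.
      At 2: \Box p requires p at every successor {0}.
        p fails at 0, so \Box p is false at 2.
Satisfying worlds: {2, 4}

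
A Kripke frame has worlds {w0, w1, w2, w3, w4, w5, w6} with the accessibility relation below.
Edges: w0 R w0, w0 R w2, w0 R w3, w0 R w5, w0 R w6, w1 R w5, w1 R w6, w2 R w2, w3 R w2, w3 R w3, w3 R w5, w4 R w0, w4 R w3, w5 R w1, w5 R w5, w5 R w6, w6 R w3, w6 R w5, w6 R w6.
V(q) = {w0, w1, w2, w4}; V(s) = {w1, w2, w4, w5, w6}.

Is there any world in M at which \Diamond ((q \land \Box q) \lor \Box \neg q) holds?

Yes

Let φ = \Diamond ((q \land \Box q) \lor \Box \neg q). Evaluate φ at each world:
  w0 (successors {w0, w2, w3, w5, w6}): φ is true.
  w1 (successors {w5, w6}): φ is true.
  w2 (successors {w2}): φ is true.
  w3 (successors {w2, w3, w5}): φ is true.
  w4 (successors {w0, w3}): φ is false.
  w5 (successors {w1, w5, w6}): φ is true.
  w6 (successors {w3, w5, w6}): φ is true.
Detail at w0 (witness):
  At w0: \Diamond ((q \land \Box q) \lor \Box \neg q) requires (q \land \Box q) \lor \Box \neg q at some successor in {w0, w2, w3, w5, w6}.
    (q \land \Box q) \lor \Box \neg q holds at w2, so \Diamond ((q \land \Box q) \lor \Box \neg q) is true at w0.
      At w2: q \land \Box q is true, \Box \neg q is false, so (q \land \Box q) \lor \Box \neg q is true.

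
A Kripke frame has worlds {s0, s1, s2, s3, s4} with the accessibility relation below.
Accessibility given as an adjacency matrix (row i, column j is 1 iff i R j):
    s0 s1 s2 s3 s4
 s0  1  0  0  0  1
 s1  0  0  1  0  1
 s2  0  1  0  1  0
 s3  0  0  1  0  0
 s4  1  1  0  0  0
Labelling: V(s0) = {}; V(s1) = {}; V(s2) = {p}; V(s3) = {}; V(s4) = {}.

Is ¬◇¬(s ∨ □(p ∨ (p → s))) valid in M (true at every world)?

Yes

Let φ = ¬◇¬(s ∨ □(p ∨ (p → s))). Evaluate φ at each world:
  s0 (successors {s0, s4}): φ is true.
  s1 (successors {s2, s4}): φ is true.
  s2 (successors {s1, s3}): φ is true.
  s3 (successors {s2}): φ is true.
  s4 (successors {s0, s1}): φ is true.
For instance, at s2:
  At s2: ◇¬(s ∨ □(p ∨ (p → s))) is false, so ¬◇¬(s ∨ □(p ∨ (p → s))) is true.
    At s2: ◇¬(s ∨ □(p ∨ (p → s))) requires ¬(s ∨ □(p ∨ (p → s))) at some successor in {s1, s3}.
      At s1: ¬(s ∨ □(p ∨ (p → s))) is false.
      At s3: ¬(s ∨ □(p ∨ (p → s))) is false.
    So ◇¬(s ∨ □(p ∨ (p → s))) is false at s2.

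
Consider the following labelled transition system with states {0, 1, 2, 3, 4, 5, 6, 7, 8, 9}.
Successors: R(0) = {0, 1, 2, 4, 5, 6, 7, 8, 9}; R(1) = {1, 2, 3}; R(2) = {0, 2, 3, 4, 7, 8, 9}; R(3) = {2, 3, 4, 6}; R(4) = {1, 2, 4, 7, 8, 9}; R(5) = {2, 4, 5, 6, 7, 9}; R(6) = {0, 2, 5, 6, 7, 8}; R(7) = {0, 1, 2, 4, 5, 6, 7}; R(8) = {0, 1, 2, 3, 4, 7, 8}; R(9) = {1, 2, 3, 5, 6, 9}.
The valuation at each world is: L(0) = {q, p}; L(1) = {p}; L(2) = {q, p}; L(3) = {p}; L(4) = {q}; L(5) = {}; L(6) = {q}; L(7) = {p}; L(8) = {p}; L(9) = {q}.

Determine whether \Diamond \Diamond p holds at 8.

At 8: \Diamond \Diamond p requires \Diamond p at some successor in {0, 1, 2, 3, 4, 7, 8}.
  \Diamond p holds at 0, so \Diamond \Diamond p is true at 8.
    At 0: \Diamond p requires p at some successor in {0, 1, 2, 4, 5, 6, 7, 8, 9}.
      p holds at 0, so \Diamond p is true at 0.

Yes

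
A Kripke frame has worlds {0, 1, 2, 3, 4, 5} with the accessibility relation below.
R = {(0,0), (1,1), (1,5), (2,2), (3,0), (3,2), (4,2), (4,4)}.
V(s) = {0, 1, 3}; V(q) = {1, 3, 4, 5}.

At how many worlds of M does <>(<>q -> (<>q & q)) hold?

5

Recall that <>ψ holds at a world iff ψ holds at some accessible world.
Let φ = <>(<>q -> (<>q & q)). Evaluate φ at each world:
  0 (successors {0}): φ is true.
  1 (successors {1, 5}): φ is true.
  2 (successors {2}): φ is true.
  3 (successors {0, 2}): φ is true.
  4 (successors {2, 4}): φ is true.
  5 (successors ∅): φ is false.
For instance, at 1:
  At 1: <>(<>q -> (<>q & q)) requires <>q -> (<>q & q) at some successor in {1, 5}.
    <>q -> (<>q & q) holds at 1, so <>(<>q -> (<>q & q)) is true at 1.
      At 1: <>q is true, <>q & q is true, so <>q -> (<>q & q) is true.
Satisfying worlds: {0, 1, 2, 3, 4}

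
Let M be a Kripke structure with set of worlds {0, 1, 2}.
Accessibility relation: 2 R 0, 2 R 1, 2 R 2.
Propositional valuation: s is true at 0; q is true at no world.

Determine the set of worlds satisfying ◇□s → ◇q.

0, 1

Let φ = ◇□s → ◇q. Evaluate φ at each world:
  0 (successors ∅): φ is true.
  1 (successors ∅): φ is true.
  2 (successors {0, 1, 2}): φ is false.
For instance, at 2:
  At 2: ◇□s is true, ◇q is false, so ◇□s → ◇q is false.
    At 2: ◇□s requires □s at some successor in {0, 1, 2}.
      □s holds at 0, so ◇□s is true at 2.
    At 2: ◇q requires q at some successor in {0, 1, 2}.
      At 0: q is false.
      At 1: q is false.
      At 2: q is false.
    So ◇q is false at 2.
Satisfying worlds: {0, 1}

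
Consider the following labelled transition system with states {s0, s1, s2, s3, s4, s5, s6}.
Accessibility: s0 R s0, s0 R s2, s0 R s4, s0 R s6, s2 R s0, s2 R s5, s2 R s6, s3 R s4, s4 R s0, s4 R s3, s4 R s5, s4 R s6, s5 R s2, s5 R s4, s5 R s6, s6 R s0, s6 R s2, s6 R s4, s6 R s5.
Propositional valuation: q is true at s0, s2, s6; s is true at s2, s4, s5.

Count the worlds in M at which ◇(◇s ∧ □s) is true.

1

Let φ = ◇(◇s ∧ □s). Evaluate φ at each world:
  s0 (successors {s0, s2, s4, s6}): φ is false.
  s1 (successors ∅): φ is false.
  s2 (successors {s0, s5, s6}): φ is false.
  s3 (successors {s4}): φ is false.
  s4 (successors {s0, s3, s5, s6}): φ is true.
  s5 (successors {s2, s4, s6}): φ is false.
  s6 (successors {s0, s2, s4, s5}): φ is false.
For instance, at s3:
  At s3: ◇(◇s ∧ □s) requires ◇s ∧ □s at some successor in {s4}.
    At s4: ◇s ∧ □s is false.
  So ◇(◇s ∧ □s) is false at s3.
Satisfying worlds: {s4}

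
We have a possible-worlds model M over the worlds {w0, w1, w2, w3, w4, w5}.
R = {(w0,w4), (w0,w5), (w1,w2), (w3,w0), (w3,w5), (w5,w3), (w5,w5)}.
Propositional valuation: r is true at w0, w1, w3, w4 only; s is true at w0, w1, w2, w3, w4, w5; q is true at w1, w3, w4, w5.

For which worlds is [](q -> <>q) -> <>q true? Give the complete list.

Let φ = [](q -> <>q) -> <>q. Evaluate φ at each world:
  w0 (successors {w4, w5}): φ is true.
  w1 (successors {w2}): φ is false.
  w2 (successors ∅): φ is false.
  w3 (successors {w0, w5}): φ is true.
  w4 (successors ∅): φ is false.
  w5 (successors {w3, w5}): φ is true.
For instance, at w0:
  At w0: [](q -> <>q) is false, <>q is true, so [](q -> <>q) -> <>q is true.
    At w0: [](q -> <>q) requires q -> <>q at every successor {w4, w5}.
      q -> <>q fails at w4, so [](q -> <>q) is false at w0.
    At w0: <>q requires q at some successor in {w4, w5}.
      q holds at w4, so <>q is true at w0.
Satisfying worlds: {w0, w3, w5}

w0, w3, w5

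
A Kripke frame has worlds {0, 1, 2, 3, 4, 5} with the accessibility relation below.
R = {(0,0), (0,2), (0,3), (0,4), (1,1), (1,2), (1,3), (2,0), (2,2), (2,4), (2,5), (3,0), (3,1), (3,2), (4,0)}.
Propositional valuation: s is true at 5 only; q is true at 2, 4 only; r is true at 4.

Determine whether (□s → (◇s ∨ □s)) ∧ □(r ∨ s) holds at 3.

At 3: □s → (◇s ∨ □s) is true, □(r ∨ s) is false, so (□s → (◇s ∨ □s)) ∧ □(r ∨ s) is false.
  At 3: □s is false, ◇s ∨ □s is false, so □s → (◇s ∨ □s) is true.
    At 3: □s requires s at every successor {0, 1, 2}.
      s fails at 0, so □s is false at 3.
    At 3: ◇s is false, □s is false, so ◇s ∨ □s is false.
      At 3: ◇s requires s at some successor in {0, 1, 2}.
        At 0: s is false.
        At 1: s is false.
        At 2: s is false.
      So ◇s is false at 3.
      At 3: □s requires s at every successor {0, 1, 2}.
        s fails at 0, so □s is false at 3.
  At 3: □(r ∨ s) requires r ∨ s at every successor {0, 1, 2}.
    r ∨ s fails at 0, so □(r ∨ s) is false at 3.

No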